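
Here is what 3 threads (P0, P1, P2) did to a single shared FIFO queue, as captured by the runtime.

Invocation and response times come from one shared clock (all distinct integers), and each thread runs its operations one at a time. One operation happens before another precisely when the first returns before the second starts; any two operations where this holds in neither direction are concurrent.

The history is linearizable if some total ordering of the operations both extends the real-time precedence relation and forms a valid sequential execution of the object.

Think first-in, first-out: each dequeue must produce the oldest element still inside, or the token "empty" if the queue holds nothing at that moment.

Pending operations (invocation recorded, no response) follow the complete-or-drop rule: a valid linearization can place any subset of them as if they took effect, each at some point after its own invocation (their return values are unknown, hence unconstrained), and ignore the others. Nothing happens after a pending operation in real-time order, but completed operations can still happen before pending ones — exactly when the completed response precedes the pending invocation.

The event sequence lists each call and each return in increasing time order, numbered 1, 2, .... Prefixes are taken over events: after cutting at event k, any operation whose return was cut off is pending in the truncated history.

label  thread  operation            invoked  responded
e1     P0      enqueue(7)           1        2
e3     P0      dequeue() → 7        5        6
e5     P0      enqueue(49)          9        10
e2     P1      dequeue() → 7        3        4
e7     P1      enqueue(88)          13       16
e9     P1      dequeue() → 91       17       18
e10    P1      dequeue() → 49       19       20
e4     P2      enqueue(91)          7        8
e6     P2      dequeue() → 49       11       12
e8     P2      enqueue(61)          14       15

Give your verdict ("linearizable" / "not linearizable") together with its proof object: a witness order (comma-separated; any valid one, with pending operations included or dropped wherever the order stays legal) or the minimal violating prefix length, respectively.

not linearizable — minimal violating prefix: 6 events

already the first 6 events (up to e3's response at time 6) admit no linearization; the first 5 still do
the sole real-time-consistent order of 3 completed operations fails the FIFO queue replay
sample order e1, e2, e3 stalls at step 3 — e3 dequeue() → 7 has no legal effect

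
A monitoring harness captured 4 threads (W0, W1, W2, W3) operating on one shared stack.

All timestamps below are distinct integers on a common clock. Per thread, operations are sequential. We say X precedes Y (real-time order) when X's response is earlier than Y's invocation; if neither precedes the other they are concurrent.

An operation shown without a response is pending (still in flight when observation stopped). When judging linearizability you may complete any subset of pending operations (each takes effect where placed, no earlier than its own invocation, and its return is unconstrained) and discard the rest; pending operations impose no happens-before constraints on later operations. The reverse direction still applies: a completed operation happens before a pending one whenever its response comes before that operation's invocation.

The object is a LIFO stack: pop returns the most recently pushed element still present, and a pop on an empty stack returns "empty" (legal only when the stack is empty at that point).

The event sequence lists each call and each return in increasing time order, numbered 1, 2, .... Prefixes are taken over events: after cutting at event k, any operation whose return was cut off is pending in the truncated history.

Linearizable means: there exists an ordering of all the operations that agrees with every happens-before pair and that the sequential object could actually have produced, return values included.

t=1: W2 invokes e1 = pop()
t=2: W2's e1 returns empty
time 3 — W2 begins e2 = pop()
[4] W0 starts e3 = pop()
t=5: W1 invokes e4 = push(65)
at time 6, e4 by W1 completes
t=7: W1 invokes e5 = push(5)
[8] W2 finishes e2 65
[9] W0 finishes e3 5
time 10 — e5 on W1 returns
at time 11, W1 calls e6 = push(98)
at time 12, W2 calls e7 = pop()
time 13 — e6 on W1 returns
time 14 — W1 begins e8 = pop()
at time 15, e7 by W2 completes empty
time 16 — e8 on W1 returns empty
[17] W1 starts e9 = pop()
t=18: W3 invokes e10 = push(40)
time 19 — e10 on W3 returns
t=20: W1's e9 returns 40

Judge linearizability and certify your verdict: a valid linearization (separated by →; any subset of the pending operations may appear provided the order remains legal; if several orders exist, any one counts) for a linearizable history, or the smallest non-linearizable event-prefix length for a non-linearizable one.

not linearizable — minimal violating prefix: 16 events

cut after 15 events: linearizable; cut after 16 events (e8 responds, time 16): not linearizable
all 36 real-time-respecting orders fail — 8 completed stack operations, no legal replay
one such order, e1, e2, e3, e4, e5, e6, e7, e8, breaks at step 2 where e2 pop() → 65 is illegal
one such order, e1, e2, e3, e4, e5, e6, e8, e7, breaks at step 2 where e2 pop() → 65 is illegal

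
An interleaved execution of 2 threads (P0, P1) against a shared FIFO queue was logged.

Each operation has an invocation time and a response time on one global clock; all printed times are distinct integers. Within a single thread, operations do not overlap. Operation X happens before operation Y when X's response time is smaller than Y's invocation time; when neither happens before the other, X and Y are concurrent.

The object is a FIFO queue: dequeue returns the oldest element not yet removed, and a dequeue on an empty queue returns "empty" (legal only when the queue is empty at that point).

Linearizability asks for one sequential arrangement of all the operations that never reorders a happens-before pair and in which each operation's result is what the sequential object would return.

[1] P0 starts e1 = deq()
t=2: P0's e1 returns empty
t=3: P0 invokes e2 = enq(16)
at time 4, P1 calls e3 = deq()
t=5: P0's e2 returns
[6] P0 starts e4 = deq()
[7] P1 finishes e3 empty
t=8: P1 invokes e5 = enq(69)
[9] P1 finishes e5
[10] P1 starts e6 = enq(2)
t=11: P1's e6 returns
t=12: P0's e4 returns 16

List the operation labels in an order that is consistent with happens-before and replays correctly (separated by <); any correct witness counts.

1. e1 deq() → empty, leaving queue <>
2. e2 enq(16), leaving queue <16>
3. e4 deq() → 16, leaving queue <>
4. e3 deq() → empty, leaving queue <>
5. e5 enq(69), leaving queue <69>
6. e6 enq(2), leaving queue <69,2>

e1 < e2 < e4 < e3 < e5 < e6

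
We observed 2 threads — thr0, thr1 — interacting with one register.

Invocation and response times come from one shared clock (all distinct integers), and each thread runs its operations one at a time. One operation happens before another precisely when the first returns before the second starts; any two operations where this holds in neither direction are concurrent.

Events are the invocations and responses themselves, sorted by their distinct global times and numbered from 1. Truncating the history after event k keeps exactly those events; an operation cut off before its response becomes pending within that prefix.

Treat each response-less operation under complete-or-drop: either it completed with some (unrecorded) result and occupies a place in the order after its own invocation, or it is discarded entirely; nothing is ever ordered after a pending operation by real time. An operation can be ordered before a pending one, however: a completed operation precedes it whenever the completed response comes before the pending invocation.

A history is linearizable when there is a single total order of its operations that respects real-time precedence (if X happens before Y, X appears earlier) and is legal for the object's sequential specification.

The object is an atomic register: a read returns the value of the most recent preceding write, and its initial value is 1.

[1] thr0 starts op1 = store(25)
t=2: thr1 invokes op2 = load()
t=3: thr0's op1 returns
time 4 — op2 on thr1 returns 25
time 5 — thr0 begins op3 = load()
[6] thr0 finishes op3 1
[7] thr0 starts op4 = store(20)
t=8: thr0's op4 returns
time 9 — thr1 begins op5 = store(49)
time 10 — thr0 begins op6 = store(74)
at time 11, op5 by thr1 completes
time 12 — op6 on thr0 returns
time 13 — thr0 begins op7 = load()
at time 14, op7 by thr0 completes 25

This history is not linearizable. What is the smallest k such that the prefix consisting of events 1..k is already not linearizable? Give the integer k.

one valid order for events 1..5 is op1, op2:
step 1: op1 store(25) — value 25
step 2: op2 load() → 25 — value 25
event 6 — op3's response, time 6 — after it, nothing linearizes
e.g. op1, op2, op3: illegal at step 3, since op3 load() → 1 cannot apply there
e.g. op2, op1, op3: illegal at step 1, since op2 load() → 25 cannot apply there

6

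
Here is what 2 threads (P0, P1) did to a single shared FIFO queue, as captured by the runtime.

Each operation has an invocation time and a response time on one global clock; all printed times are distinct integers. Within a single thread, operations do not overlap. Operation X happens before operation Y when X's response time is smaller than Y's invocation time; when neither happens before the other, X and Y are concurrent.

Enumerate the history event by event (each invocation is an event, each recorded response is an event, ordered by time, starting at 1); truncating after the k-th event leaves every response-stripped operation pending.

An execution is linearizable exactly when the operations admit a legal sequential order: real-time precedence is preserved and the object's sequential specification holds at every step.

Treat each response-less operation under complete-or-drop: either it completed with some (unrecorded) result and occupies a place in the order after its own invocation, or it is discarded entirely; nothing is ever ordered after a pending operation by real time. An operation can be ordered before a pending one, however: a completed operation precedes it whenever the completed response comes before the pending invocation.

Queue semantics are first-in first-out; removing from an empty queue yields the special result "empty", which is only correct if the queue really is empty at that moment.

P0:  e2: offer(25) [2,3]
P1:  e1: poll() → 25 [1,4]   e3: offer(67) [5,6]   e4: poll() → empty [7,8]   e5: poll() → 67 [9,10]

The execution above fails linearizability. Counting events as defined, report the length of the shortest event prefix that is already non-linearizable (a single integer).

8

a valid linearization of events 1..7 exists, for instance e2, e1, e3:
step 1: e2 offer(25) — queue <25>
step 2: e1 poll() → 25 — queue <>
step 3: e3 offer(67) — queue <67>
include event 8 — e4 responding at 8 — and every candidate order breaks
one such order, e1, e2, e3, e4, breaks at step 1 where e1 poll() → 25 is illegal
one such order, e2, e1, e3, e4, breaks at step 4 where e4 poll() → empty is illegal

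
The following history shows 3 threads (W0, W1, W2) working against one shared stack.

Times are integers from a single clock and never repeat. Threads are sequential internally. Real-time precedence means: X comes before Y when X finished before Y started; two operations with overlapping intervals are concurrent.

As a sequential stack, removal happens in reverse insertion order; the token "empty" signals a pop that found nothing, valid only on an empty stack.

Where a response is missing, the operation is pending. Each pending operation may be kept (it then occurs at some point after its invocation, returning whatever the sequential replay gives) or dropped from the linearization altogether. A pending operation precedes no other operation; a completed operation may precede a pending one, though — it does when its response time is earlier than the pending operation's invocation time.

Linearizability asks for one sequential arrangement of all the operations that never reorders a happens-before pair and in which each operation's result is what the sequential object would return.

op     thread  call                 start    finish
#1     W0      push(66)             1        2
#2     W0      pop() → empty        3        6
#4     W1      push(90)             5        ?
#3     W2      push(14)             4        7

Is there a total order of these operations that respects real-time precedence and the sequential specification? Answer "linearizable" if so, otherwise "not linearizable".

not linearizable

cut after 5 events: linearizable; cut after 6 events (#2 responds, time 6): not linearizable
a single order respects real time; the 2 completed stack operations fail replay along it
no escape via the 2 pending operations (#3, #4): every completion choice fails
e.g. #1, #2 (pending dropped): illegal at step 2, since #2 pop() → empty cannot apply there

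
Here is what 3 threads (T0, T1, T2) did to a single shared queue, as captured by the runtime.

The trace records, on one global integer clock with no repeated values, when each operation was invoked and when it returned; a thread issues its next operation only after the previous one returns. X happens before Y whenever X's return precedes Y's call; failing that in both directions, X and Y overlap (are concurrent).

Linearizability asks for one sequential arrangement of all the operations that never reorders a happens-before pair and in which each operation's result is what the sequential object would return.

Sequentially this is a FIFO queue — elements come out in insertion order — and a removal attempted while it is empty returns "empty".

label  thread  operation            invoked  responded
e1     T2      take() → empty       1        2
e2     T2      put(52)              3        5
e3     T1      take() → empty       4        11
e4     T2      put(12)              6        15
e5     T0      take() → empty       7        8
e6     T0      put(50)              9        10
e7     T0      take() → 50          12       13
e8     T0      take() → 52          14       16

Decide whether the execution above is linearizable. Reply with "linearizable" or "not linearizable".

not linearizable

the violation lands at event 11, e3's response at time 11: events 1..10 linearize, events 1..11 do not
4 orders of the 5 completed queue ops respect real time; none is legal
including or dropping the 1 pending operation (e4) in any combination fails
take e1, e2, e3, e5, e6 (pending dropped): step 3 already fails, because e3 take() → empty cannot occur there
take e1, e2, e5, e3, e6 (pending dropped): step 3 already fails, because e5 take() → empty cannot occur there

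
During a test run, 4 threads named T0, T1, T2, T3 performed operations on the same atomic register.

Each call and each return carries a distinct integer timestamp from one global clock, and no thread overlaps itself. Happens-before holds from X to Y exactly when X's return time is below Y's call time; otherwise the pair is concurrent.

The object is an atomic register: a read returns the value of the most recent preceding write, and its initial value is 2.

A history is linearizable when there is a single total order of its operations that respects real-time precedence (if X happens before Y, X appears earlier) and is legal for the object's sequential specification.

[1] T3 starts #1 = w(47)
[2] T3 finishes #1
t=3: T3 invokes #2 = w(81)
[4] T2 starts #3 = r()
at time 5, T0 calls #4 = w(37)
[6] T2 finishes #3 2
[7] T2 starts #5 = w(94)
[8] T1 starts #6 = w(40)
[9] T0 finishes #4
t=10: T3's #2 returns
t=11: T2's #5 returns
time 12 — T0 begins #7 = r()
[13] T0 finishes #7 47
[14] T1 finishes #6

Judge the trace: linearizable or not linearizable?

events 1..5 are fine; event 6 — the response of #3 at time 6 — makes the prefix non-linearizable
one real-time candidate order over the 2 completed operations — the atomic register replay rejects it
every completion of the 2 pending operations (#2, #4) was checked; none linearizes
for example #1, #3 (pending dropped) fails at step 2: #3 r() → 2 is not legal there

not linearizable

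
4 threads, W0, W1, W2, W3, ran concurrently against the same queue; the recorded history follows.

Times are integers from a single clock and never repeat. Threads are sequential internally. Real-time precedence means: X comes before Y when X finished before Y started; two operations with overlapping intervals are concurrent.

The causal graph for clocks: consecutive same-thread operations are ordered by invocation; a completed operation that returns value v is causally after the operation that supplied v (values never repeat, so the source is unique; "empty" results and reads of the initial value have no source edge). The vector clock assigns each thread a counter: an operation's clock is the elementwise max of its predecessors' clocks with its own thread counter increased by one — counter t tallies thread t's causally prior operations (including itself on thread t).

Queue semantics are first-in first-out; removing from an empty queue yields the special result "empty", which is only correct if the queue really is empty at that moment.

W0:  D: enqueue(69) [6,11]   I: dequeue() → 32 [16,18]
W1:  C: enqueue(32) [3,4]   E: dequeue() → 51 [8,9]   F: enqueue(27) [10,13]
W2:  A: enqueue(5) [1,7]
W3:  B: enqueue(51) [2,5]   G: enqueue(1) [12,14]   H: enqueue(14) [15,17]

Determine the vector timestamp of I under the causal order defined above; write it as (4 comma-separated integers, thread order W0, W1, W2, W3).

(2, 1, 0, 0)

invoked at 2, B has no predecessors; its own W3 bump gives (0, 0, 0, 1)
invoked at 1, A has no predecessors; its own W2 bump gives (0, 0, 1, 0)
invoked at 3, C has no predecessors; its own W1 bump gives (0, 1, 0, 0)
invoked at 6, D has no predecessors; its own W0 bump gives (1, 0, 0, 0)
G, invoked 12, takes VC(B)=(0, 0, 0, 1) under max, adds 1 for W3 → (0, 0, 0, 2)
H, invoked 15, takes VC(G)=(0, 0, 0, 2) under max, adds 1 for W3 → (0, 0, 0, 3)
E, invoked 8, takes VC(B)=(0, 0, 0, 1), VC(C)=(0, 1, 0, 0) under max, adds 1 for W1 → (0, 2, 0, 1)
I, invoked 16, takes VC(C)=(0, 1, 0, 0), VC(D)=(1, 0, 0, 0) under max, adds 1 for W0 → (2, 1, 0, 0)
F, invoked 10, takes VC(E)=(0, 2, 0, 1) under max, adds 1 for W1 → (0, 3, 0, 1)
target: VC(I) = (2, 1, 0, 0)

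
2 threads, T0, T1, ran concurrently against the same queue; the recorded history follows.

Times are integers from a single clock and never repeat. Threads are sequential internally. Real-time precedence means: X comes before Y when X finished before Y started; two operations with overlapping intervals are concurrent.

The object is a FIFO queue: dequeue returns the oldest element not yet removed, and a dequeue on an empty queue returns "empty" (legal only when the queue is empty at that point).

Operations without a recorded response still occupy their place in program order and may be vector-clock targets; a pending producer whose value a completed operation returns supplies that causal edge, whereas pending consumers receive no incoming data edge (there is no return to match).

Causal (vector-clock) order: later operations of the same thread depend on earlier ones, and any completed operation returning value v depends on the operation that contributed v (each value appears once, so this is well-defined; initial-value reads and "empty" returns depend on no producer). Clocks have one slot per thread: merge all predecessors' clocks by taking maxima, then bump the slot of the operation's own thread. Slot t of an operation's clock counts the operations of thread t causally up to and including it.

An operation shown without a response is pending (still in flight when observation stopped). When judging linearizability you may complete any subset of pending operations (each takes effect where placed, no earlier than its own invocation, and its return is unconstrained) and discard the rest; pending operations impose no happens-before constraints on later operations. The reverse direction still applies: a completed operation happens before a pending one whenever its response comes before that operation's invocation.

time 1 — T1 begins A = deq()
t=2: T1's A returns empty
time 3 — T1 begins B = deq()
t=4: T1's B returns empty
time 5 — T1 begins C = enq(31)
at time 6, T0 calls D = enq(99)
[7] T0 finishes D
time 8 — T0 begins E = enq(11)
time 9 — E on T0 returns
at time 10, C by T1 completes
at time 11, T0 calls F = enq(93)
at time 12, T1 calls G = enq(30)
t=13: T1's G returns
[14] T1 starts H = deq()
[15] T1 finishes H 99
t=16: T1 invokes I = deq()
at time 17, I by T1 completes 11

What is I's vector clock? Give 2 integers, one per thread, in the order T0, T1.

(2, 6)

A, invoked 1, has no incoming edges; only T1's bump applies → (0, 1)
D, invoked 6, has no incoming edges; only T0's bump applies → (1, 0)
B, invoked 3, takes VC(A)=(0, 1) under max, adds 1 for T1 → (0, 2)
E, invoked 8, takes VC(D)=(1, 0) under max, adds 1 for T0 → (2, 0)
C, invoked 5, takes VC(B)=(0, 2) under max, adds 1 for T1 → (0, 3)
F, invoked 11, takes VC(E)=(2, 0) under max, adds 1 for T0 → (3, 0)
G, invoked 12, takes VC(C)=(0, 3) under max, adds 1 for T1 → (0, 4)
H, invoked 14, takes VC(D)=(1, 0), VC(G)=(0, 4) under max, adds 1 for T1 → (1, 5)
I, invoked 16, takes VC(E)=(2, 0), VC(H)=(1, 5) under max, adds 1 for T1 → (2, 6)
target: VC(I) = (2, 6)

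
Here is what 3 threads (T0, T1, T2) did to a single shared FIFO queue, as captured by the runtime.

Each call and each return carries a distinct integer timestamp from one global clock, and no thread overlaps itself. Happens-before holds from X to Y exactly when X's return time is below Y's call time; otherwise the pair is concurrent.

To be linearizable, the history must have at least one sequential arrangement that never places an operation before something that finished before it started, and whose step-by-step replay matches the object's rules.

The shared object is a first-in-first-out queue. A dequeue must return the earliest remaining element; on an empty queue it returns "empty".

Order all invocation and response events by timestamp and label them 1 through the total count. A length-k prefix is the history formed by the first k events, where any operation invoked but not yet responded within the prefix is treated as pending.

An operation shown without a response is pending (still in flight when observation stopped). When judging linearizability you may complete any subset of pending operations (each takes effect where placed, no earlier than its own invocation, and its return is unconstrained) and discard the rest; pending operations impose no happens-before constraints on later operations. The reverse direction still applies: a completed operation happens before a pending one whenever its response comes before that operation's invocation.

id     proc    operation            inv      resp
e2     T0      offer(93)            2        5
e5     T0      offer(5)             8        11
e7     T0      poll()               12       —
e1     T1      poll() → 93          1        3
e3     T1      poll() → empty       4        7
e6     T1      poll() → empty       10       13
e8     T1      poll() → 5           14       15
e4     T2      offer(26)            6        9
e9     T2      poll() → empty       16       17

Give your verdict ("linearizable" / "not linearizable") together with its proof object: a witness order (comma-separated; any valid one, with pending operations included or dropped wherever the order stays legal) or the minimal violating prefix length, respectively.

not linearizable — minimal violating prefix: 13 events

already the first 13 events (up to e6's response at time 13) admit no linearization; the first 12 still do
real-time-consistent orders of the 6 completed operations: 13 — all fail the FIFO queue replay
include/drop combinations of the 1 pending operation (e7) were all tried; none helps
one such order, e1, e2, e3, e4, e5, e6 (pending dropped), breaks at step 1 where e1 poll() → 93 is illegal
one such order, e1, e2, e3, e4, e6, e5 (pending dropped), breaks at step 1 where e1 poll() → 93 is illegal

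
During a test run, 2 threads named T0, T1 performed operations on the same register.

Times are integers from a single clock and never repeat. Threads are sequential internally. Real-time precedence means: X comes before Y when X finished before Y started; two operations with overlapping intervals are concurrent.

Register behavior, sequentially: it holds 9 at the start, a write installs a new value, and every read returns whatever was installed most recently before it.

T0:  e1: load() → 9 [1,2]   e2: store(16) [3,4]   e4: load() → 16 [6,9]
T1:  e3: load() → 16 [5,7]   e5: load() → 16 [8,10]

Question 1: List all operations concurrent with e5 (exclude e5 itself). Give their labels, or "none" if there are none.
e4

overlap test against e5 [8,10]: concurrent iff the interval meets 8..10
e1 [1,2]: before
e2 [3,4]: before
e3 [5,7]: before
e4 [6,9]: concurrent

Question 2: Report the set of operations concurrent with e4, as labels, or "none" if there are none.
e3, e5

concurrent with e4 ([6,9]): every op whose interval crosses 6..9
e1 [1,2]: before
e2 [3,4]: before
e3 [5,7]: concurrent
e5 [8,10]: concurrent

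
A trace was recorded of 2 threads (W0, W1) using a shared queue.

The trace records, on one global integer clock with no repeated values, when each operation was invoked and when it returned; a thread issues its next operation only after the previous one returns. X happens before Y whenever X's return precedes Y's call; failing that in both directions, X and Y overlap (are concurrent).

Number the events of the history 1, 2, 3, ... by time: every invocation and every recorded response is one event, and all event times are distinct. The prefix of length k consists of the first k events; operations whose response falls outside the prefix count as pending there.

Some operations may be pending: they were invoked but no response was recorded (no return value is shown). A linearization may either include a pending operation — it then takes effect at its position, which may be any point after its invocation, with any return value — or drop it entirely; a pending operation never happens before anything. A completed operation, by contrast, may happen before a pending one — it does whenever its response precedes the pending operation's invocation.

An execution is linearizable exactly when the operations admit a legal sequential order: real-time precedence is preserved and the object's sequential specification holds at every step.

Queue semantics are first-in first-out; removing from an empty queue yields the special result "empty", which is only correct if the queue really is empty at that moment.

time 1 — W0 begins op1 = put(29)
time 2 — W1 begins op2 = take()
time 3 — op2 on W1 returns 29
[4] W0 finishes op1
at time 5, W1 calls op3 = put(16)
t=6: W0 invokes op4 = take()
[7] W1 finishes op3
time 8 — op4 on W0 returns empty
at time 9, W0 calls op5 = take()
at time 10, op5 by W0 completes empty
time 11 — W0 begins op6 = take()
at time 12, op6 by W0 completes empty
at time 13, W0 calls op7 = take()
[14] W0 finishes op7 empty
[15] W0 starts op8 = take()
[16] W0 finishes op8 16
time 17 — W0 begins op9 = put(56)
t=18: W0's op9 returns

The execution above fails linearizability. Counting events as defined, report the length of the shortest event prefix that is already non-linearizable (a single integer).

10

events 1..9 are linearizable; a witness order is op1, op2, op4, op3:
after step 1 (op1 put(29)): queue <29>
after step 2 (op2 take() → 29): queue <>
after step 3 (op4 take() → empty): queue <>
after step 4 (op3 put(16)): queue <16>
with event 10 included (op5 responding at time 10), all real-time-consistent orders fail
for example op1, op2, op3, op4, op5 fails at step 4: op4 take() → empty is not legal there
for example op1, op2, op4, op3, op5 fails at step 5: op5 take() → empty is not legal there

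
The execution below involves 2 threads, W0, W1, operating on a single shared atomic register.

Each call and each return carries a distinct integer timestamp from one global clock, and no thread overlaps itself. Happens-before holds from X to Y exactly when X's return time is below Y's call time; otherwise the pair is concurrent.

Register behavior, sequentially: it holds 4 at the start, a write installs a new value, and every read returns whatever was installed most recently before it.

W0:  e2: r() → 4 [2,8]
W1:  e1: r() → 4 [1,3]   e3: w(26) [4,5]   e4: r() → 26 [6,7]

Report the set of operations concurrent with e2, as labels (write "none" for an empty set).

e2 spans [2,8]: anything still running between times 2 and 8 counts as concurrent
e1 [1,3]: concurrent
e3 [4,5]: concurrent
e4 [6,7]: concurrent

e1, e3, e4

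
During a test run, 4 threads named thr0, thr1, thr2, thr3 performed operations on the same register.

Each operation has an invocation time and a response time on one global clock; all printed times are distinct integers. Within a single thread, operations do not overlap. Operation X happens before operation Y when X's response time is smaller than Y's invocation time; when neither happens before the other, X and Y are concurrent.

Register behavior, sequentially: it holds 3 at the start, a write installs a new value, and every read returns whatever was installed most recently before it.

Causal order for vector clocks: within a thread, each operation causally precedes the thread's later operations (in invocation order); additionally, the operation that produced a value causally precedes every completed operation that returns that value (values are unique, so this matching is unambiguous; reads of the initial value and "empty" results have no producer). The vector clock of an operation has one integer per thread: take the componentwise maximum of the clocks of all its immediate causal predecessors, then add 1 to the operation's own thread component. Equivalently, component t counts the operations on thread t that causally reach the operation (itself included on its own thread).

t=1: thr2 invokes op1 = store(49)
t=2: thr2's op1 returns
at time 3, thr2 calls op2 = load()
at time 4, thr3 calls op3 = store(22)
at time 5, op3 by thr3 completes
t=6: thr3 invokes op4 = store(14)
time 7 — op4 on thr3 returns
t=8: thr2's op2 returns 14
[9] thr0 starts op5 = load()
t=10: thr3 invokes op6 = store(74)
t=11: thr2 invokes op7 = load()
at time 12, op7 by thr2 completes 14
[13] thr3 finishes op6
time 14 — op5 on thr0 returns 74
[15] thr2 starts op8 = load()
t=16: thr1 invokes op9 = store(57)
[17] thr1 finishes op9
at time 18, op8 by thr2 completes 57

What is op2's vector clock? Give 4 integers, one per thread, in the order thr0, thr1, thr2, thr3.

(0, 0, 2, 2)

invoked at 4, op3 has no predecessors; its own thr3 bump gives (0, 0, 0, 1)
invoked at 1, op1 has no predecessors; its own thr2 bump gives (0, 0, 1, 0)
invoked at 16, op9 has no predecessors; its own thr1 bump gives (0, 1, 0, 0)
op4 (invocation 6): componentwise max over VC(op3)=(0, 0, 0, 1), +1 at thr3, giving (0, 0, 0, 2)
op6 (invocation 10): componentwise max over VC(op4)=(0, 0, 0, 2), +1 at thr3, giving (0, 0, 0, 3)
op2 (invocation 3): componentwise max over VC(op1)=(0, 0, 1, 0), VC(op4)=(0, 0, 0, 2), +1 at thr2, giving (0, 0, 2, 2)
op5 (invocation 9): componentwise max over VC(op6)=(0, 0, 0, 3), +1 at thr0, giving (1, 0, 0, 3)
op7 (invocation 11): componentwise max over VC(op2)=(0, 0, 2, 2), VC(op4)=(0, 0, 0, 2), +1 at thr2, giving (0, 0, 3, 2)
op8 (invocation 15): componentwise max over VC(op7)=(0, 0, 3, 2), VC(op9)=(0, 1, 0, 0), +1 at thr2, giving (0, 1, 4, 2)
target: VC(op2) = (0, 0, 2, 2)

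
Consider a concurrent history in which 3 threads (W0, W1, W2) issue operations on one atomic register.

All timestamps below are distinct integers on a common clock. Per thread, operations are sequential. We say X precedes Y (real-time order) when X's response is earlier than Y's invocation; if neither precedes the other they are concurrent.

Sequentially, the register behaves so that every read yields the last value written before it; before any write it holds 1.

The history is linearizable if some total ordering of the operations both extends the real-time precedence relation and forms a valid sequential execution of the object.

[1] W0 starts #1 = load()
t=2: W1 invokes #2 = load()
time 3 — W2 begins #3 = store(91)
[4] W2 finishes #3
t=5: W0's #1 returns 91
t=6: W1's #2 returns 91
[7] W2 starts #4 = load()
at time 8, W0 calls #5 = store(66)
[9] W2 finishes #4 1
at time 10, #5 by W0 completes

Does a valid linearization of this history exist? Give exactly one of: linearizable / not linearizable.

prefix check: 1..8 passes, 1..9 fails once #4's time-9 response joins
6 orders of the 4 completed atomic register ops respect real time; none is legal
including or dropping the 1 pending operation (#5) in any combination fails
sample order #1, #2, #3, #4 (pending dropped) stalls at step 1 — #1 load() → 91 has no legal effect
sample order #1, #3, #2, #4 (pending dropped) stalls at step 1 — #1 load() → 91 has no legal effect

not linearizable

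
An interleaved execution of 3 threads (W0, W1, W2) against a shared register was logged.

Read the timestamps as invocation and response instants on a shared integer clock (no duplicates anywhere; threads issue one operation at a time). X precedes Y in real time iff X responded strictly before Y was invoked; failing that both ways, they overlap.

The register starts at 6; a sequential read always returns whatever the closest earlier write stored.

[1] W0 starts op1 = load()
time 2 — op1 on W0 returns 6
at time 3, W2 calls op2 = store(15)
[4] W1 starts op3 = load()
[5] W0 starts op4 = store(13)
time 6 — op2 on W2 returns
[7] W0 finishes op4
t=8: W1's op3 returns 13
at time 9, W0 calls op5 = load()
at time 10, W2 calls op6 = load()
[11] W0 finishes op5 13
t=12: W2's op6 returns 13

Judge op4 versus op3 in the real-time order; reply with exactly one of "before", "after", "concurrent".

op4 spans [5,7], op3 spans [4,8]
the intervals overlap in both directions

concurrent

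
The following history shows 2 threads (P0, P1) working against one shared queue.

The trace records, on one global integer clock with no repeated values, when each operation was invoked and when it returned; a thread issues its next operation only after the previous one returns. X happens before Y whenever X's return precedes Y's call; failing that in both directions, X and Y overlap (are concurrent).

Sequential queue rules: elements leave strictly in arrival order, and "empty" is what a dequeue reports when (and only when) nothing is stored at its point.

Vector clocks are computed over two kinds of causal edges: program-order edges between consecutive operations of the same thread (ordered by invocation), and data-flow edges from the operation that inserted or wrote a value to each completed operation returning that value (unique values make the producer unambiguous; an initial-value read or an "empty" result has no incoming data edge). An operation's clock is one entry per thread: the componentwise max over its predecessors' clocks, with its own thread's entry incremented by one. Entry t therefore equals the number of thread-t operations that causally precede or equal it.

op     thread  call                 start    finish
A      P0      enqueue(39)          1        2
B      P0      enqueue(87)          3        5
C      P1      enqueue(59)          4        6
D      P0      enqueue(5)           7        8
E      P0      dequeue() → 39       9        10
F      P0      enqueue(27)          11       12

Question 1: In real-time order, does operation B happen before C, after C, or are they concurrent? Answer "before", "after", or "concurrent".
concurrent

B spans [3,5], C spans [4,6]
the intervals overlap in both directions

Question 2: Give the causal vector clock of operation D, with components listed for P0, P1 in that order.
(3, 0)

root op C, invoked 4: fresh clock plus P1's own tick → (0, 1)
root op A, invoked 1: fresh clock plus P0's own tick → (1, 0)
VC(B, invoked at 3): max of VC(A)=(1, 0), then +1 on thread P0 → (2, 0)
VC(D, invoked at 7): max of VC(B)=(2, 0), then +1 on thread P0 → (3, 0)
VC(E, invoked at 9): max of VC(A)=(1, 0), VC(D)=(3, 0), then +1 on thread P0 → (4, 0)
VC(F, invoked at 11): max of VC(E)=(4, 0), then +1 on thread P0 → (5, 0)
target: VC(D) = (3, 0)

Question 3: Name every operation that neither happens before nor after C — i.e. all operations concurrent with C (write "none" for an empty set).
B

C spans [4,6]; an op avoiding the whole window 4..6 is ordered, any other is concurrent
A [1,2]: before
B [3,5]: concurrent
D [7,8]: after
E [9,10]: after
F [11,12]: after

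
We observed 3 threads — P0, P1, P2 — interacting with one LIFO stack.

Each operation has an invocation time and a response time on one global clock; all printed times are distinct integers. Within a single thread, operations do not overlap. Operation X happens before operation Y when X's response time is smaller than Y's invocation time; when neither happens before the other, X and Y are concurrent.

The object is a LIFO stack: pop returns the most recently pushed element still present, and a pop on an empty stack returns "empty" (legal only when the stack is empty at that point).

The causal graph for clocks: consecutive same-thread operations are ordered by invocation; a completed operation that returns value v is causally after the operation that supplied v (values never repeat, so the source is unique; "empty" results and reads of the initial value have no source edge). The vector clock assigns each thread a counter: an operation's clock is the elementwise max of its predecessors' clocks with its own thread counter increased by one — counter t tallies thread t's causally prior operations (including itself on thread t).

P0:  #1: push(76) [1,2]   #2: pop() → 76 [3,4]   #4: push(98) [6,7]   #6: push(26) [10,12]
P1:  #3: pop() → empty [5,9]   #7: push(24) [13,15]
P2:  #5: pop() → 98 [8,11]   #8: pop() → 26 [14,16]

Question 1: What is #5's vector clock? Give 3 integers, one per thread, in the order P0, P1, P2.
Answer: (3, 0, 1)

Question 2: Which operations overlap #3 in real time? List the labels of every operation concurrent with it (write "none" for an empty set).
Answer: #4, #5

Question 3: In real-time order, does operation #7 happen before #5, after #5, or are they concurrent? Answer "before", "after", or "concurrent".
Answer: after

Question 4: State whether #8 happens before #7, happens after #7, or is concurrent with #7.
Answer: concurrent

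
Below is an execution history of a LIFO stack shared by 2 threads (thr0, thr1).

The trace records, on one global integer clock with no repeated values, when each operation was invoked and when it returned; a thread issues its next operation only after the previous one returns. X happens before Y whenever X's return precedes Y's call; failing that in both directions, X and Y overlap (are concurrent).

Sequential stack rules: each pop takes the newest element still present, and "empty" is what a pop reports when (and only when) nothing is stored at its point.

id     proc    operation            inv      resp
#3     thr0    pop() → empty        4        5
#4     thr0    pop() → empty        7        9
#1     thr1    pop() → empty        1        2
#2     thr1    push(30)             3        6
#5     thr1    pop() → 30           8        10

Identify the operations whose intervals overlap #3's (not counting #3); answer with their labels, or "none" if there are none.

#3 runs from 4 to 5; window-overlapping ops are concurrent
#1 [1,2]: before
#2 [3,6]: concurrent
#4 [7,9]: after
#5 [8,10]: after

#2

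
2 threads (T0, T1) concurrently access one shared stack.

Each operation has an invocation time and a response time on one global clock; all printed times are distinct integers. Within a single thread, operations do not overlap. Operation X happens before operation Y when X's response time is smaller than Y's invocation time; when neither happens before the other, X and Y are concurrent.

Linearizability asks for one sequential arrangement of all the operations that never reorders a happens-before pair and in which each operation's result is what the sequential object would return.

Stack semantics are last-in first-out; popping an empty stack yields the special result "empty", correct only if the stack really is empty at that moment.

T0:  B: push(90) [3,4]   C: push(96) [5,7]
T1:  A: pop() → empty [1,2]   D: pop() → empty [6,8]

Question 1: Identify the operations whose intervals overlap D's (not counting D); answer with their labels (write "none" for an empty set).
Answer: C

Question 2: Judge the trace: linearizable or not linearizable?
not linearizable

prefix check: 1..7 passes, 1..8 fails once D's time-8 response joins
2 orders of the 4 completed stack ops respect real time; none is legal
take A, B, C, D: step 4 already fails, because D pop() → empty cannot occur there
take A, B, D, C: step 3 already fails, because D pop() → empty cannot occur there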